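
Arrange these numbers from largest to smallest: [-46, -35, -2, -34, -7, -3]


Original list: [-46, -35, -2, -34, -7, -3]
Repeatedly take the largest remaining element:
  Remaining [-46, -35, -2, -34, -7, -3] -> largest is -2
  Remaining [-46, -35, -34, -7, -3] -> largest is -3
  Remaining [-46, -35, -34, -7] -> largest is -7
  Remaining [-46, -35, -34] -> largest is -34
  Remaining [-46, -35] -> largest is -35
  Remaining [-46] -> largest is -46
Collecting the picks in order gives the descending list.
Final answer: [-2, -3, -7, -34, -35, -46]


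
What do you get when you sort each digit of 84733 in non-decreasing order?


The number 84733 has digits: 8, 4, 7, 3, 3
Sorted: 3, 3, 4, 7, 8
Joining the sorted digits gives the result.
Final answer: 33478


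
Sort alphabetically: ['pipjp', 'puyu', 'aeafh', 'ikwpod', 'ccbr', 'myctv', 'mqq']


Compare strings character by character (the first differing letter decides):
  'aeafh' < 'ccbr' since 'a' < 'c' at position 1
  'ccbr' < 'ikwpod' since 'c' < 'i' at position 1
  'ikwpod' < 'mqq' since 'i' < 'm' at position 1
  'mqq' < 'myctv' since 'q' < 'y' at position 2
  'myctv' < 'pipjp' since 'm' < 'p' at position 1
  'pipjp' < 'puyu' since 'i' < 'u' at position 2
Chaining these comparisons gives the alphabetical order.
Final answer: ['aeafh', 'ccbr', 'ikwpod', 'mqq', 'myctv', 'pipjp', 'puyu']


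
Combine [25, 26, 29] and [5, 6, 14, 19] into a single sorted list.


List A: [25, 26, 29]
List B: [5, 6, 14, 19]
Repeatedly compare the front elements and take the smaller:
  25 vs 5 -> take 5
  25 vs 6 -> take 6
  25 vs 14 -> take 14
  25 vs 19 -> take 19
  B is exhausted; append the rest of A: [25, 26, 29]
Final answer: [5, 6, 14, 19, 25, 26, 29]


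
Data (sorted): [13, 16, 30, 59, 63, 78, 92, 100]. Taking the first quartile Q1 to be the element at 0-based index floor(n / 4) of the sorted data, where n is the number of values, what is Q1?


The list has n = 8 elements.
Q1 index = floor(8 / 4) = floor(2) = 2
Counting from index 0 in the sorted data, the element at index 2 is 30.
Final answer: 30


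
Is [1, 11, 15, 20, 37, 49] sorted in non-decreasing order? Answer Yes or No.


Check consecutive pairs:
  1 <= 11? True
  11 <= 15? True
  15 <= 20? True
  20 <= 37? True
  37 <= 49? True
Every consecutive pair is in order, so the list is non-decreasing.
Final answer: Yes


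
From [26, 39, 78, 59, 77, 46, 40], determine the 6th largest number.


Sort descending: [78, 77, 59, 46, 40, 39, 26]
The 6th element (1-indexed) is at index 5.
Value = 39
Final answer: 39


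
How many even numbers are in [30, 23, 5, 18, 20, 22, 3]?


Check each element:
  30 is even
  23 is odd
  5 is odd
  18 is even
  20 is even
  22 is even
  3 is odd
Evens: [30, 18, 20, 22]
Count of evens = 4
Final answer: 4


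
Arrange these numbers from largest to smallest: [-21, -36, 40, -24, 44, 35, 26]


Original list: [-21, -36, 40, -24, 44, 35, 26]
Repeatedly take the largest remaining element:
  Remaining [-21, -36, 40, -24, 44, 35, 26] -> largest is 44
  Remaining [-21, -36, 40, -24, 35, 26] -> largest is 40
  Remaining [-21, -36, -24, 35, 26] -> largest is 35
  Remaining [-21, -36, -24, 26] -> largest is 26
  Remaining [-21, -36, -24] -> largest is -21
  Remaining [-36, -24] -> largest is -24
  Remaining [-36] -> largest is -36
Collecting the picks in order gives the descending list.
Final answer: [44, 40, 35, 26, -21, -24, -36]


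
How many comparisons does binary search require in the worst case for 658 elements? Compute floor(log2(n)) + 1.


Binary search halves the search space each step.
Maximum comparisons = floor(log2(658)) + 1
log2(658) = 9.3619
floor(log2(658)) = 9, so 9 + 1 = 10
Final answer: 10


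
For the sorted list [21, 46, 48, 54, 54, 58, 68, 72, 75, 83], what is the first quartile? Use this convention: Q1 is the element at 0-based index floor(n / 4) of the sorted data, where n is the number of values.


The list has n = 10 elements.
Q1 index = floor(10 / 4) = floor(2.5) = 2
Counting from index 0 in the sorted data, the element at index 2 is 48.
Final answer: 48


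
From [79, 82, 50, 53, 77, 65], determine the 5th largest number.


Sort descending: [82, 79, 77, 65, 53, 50]
The 5th element (1-indexed) is at index 4.
Value = 53
Final answer: 53


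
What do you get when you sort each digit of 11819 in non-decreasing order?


The number 11819 has digits: 1, 1, 8, 1, 9
Sorted: 1, 1, 1, 8, 9
Joining the sorted digits gives the result.
Final answer: 11189


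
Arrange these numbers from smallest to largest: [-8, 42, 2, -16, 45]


Original list: [-8, 42, 2, -16, 45]
Repeatedly take the smallest remaining element:
  Remaining [-8, 42, 2, -16, 45] -> smallest is -16
  Remaining [-8, 42, 2, 45] -> smallest is -8
  Remaining [42, 2, 45] -> smallest is 2
  Remaining [42, 45] -> smallest is 42
  Remaining [45] -> smallest is 45
Collecting the picks in order gives the sorted list.
Final answer: [-16, -8, 2, 42, 45]


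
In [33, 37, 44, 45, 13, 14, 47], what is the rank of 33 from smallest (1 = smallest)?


Sort ascending: [13, 14, 33, 37, 44, 45, 47]
Find 33 in the sorted list.
33 is at position 3 (1-indexed).
Final answer: 3


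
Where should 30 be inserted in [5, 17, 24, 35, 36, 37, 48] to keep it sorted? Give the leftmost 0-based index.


List is sorted: [5, 17, 24, 35, 36, 37, 48]
We need the leftmost position where 30 can be inserted, i.e. the first index whose element is >= 30 (or the end of the list if none is).
Binary search with low=0, high=7 (0-based indices):
  low=0, high=7, mid=3: a[3]=35 >= 30, so high = 3
  low=0, high=3, mid=1: a[1]=17 < 30, so low = 2
  low=2, high=3, mid=2: a[2]=24 < 30, so low = 3
Now low = high = 3, so the insertion index is 3.
Final answer: 3


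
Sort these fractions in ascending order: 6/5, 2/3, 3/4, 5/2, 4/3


Convert to decimal for comparison:
  6/5 = 1.2
  2/3 = 0.6667
  3/4 = 0.75
  5/2 = 2.5
  4/3 = 1.3333
Decimals in increasing order: 0.6667 < 0.75 < 1.2 < 1.3333 < 2.5
Writing each back as its fraction gives the sorted order.
Final answer: 2/3, 3/4, 6/5, 4/3, 5/2


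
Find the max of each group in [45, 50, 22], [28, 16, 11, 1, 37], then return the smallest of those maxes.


Find max of each group:
  Group 1: [45, 50, 22] -> max = 50
  Group 2: [28, 16, 11, 1, 37] -> max = 37
Maxes: [50, 37]
Minimum of maxes = 37
Final answer: 37


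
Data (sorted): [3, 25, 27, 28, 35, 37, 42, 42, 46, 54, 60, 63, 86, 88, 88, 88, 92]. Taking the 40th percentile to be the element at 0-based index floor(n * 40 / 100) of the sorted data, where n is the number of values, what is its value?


The dataset has n = 17 elements.
Index = floor(17 * 40 / 100) = floor(680 / 100) = floor(6.8) = 6
Counting from index 0 in the sorted data, the element at index 6 is 42.
Final answer: 42


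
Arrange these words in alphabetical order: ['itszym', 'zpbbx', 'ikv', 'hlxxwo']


Compare strings character by character (the first differing letter decides):
  'hlxxwo' < 'ikv' since 'h' < 'i' at position 1
  'ikv' < 'itszym' since 'k' < 't' at position 2
  'itszym' < 'zpbbx' since 'i' < 'z' at position 1
Chaining these comparisons gives the alphabetical order.
Final answer: ['hlxxwo', 'ikv', 'itszym', 'zpbbx']


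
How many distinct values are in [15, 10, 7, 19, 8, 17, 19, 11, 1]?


List all unique values:
Distinct values: [1, 7, 8, 10, 11, 15, 17, 19]
Count = 8
Final answer: 8


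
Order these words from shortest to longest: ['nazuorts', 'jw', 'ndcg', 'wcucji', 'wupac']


Compute lengths:
  'nazuorts' has length 8
  'jw' has length 2
  'ndcg' has length 4
  'wcucji' has length 6
  'wupac' has length 5
Lengths in increasing order: 2 < 4 < 5 < 6 < 8
Listing the words in that order gives the answer.
Final answer: ['jw', 'ndcg', 'wupac', 'wcucji', 'nazuorts']


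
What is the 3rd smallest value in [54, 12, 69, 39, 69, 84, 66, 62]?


Sort ascending: [12, 39, 54, 62, 66, 69, 69, 84]
The 3rd element (1-indexed) is at index 2.
Value = 54
Final answer: 54


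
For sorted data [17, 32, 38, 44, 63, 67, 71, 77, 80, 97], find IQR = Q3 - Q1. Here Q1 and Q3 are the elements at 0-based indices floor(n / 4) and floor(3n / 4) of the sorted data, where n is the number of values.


The data has n = 10 elements.
Q1 index = floor(10 / 4) = floor(2.5) = 2; Q3 index = floor(3 * 10 / 4) = floor(7.5) = 7
Q1 = element at index 2 = 38
Q3 = element at index 7 = 77
IQR = 77 - 38 = 39
Final answer: 39


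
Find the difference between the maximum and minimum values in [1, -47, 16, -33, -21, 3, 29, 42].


Maximum value: 42
Minimum value: -47
Range = 42 - (-47) = 89
Final answer: 89


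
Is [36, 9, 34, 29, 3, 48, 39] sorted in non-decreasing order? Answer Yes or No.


Check consecutive pairs:
  36 <= 9? False
  9 <= 34? True
  34 <= 29? False
  29 <= 3? False
  3 <= 48? True
  48 <= 39? False
4 consecutive pair(s) are out of order, so the list is not sorted.
Final answer: No


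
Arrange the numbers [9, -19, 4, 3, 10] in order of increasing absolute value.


Compute absolute values:
  |9| = 9
  |-19| = 19
  |4| = 4
  |3| = 3
  |10| = 10
Absolute values in increasing order: 3 < 4 < 9 < 10 < 19
Listing the original numbers in that order gives the answer.
Final answer: [3, 4, 9, 10, -19]


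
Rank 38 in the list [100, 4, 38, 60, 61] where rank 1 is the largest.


Sort descending: [100, 61, 60, 38, 4]
Find 38 in the sorted list.
38 is at position 4.
Final answer: 4


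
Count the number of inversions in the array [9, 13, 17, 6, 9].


For each element, count the later elements that are smaller than it:
  9 (index 0): smaller elements after it = [6] -> 1
  13 (index 1): smaller elements after it = [6, 9] -> 2
  17 (index 2): smaller elements after it = [6, 9] -> 2
  6 (index 3): smaller elements after it = [] -> 0
Total inversions = 1 + 2 + 2 + 0 = 5
Final answer: 5


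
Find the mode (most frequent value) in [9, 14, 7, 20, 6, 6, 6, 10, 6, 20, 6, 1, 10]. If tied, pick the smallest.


Count the frequency of each value:
  1 appears 1 time(s)
  6 appears 5 time(s)
  7 appears 1 time(s)
  9 appears 1 time(s)
  10 appears 2 time(s)
  14 appears 1 time(s)
  20 appears 2 time(s)
Maximum frequency is 5.
Only 6 reaches that frequency, so it is the mode.
Final answer: 6


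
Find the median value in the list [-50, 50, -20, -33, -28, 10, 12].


First, sort the list: [-50, -33, -28, -20, 10, 12, 50]
The list has 7 elements (odd count).
The middle index is 3 (0-based), and the element there is -20.
Final answer: -20


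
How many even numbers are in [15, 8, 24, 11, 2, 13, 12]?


Check each element:
  15 is odd
  8 is even
  24 is even
  11 is odd
  2 is even
  13 is odd
  12 is even
Evens: [8, 24, 2, 12]
Count of evens = 4
Final answer: 4


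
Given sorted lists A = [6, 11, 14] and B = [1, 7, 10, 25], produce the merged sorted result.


List A: [6, 11, 14]
List B: [1, 7, 10, 25]
Repeatedly compare the front elements and take the smaller:
  6 vs 1 -> take 1
  6 vs 7 -> take 6
  11 vs 7 -> take 7
  11 vs 10 -> take 10
  11 vs 25 -> take 11
  14 vs 25 -> take 14
  A is exhausted; append the rest of B: [25]
Final answer: [1, 6, 7, 10, 11, 14, 25]


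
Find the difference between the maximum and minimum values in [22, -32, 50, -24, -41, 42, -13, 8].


Maximum value: 50
Minimum value: -41
Range = 50 - (-41) = 91
Final answer: 91


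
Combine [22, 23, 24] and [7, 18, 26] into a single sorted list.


List A: [22, 23, 24]
List B: [7, 18, 26]
Repeatedly compare the front elements and take the smaller:
  22 vs 7 -> take 7
  22 vs 18 -> take 18
  22 vs 26 -> take 22
  23 vs 26 -> take 23
  24 vs 26 -> take 24
  A is exhausted; append the rest of B: [26]
Final answer: [7, 18, 22, 23, 24, 26]


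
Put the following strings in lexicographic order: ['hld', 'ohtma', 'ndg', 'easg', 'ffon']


Compare strings character by character (the first differing letter decides):
  'easg' < 'ffon' since 'e' < 'f' at position 1
  'ffon' < 'hld' since 'f' < 'h' at position 1
  'hld' < 'ndg' since 'h' < 'n' at position 1
  'ndg' < 'ohtma' since 'n' < 'o' at position 1
Chaining these comparisons gives the alphabetical order.
Final answer: ['easg', 'ffon', 'hld', 'ndg', 'ohtma']


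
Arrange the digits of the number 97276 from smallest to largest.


The number 97276 has digits: 9, 7, 2, 7, 6
Sorted: 2, 6, 7, 7, 9
Joining the sorted digits gives the result.
Final answer: 26779


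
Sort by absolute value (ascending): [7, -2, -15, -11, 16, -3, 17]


Compute absolute values:
  |7| = 7
  |-2| = 2
  |-15| = 15
  |-11| = 11
  |16| = 16
  |-3| = 3
  |17| = 17
Absolute values in increasing order: 2 < 3 < 7 < 11 < 15 < 16 < 17
Listing the original numbers in that order gives the answer.
Final answer: [-2, -3, 7, -11, -15, 16, 17]


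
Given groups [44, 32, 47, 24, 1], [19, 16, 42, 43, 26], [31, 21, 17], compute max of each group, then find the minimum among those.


Find max of each group:
  Group 1: [44, 32, 47, 24, 1] -> max = 47
  Group 2: [19, 16, 42, 43, 26] -> max = 43
  Group 3: [31, 21, 17] -> max = 31
Maxes: [47, 43, 31]
Minimum of maxes = 31
Final answer: 31


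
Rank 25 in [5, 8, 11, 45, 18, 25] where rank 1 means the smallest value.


Sort ascending: [5, 8, 11, 18, 25, 45]
Find 25 in the sorted list.
25 is at position 5 (1-indexed).
Final answer: 5


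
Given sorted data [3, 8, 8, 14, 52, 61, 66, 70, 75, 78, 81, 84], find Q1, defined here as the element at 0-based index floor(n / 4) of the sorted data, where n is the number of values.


The list has n = 12 elements.
Q1 index = floor(12 / 4) = floor(3) = 3
Counting from index 0 in the sorted data, the element at index 3 is 14.
Final answer: 14


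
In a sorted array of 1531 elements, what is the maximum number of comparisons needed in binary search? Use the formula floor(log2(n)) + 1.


Binary search halves the search space each step.
Maximum comparisons = floor(log2(1531)) + 1
log2(1531) = 10.5803
floor(log2(1531)) = 10, so 10 + 1 = 11
Final answer: 11


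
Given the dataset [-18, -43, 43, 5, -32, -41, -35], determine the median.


First, sort the list: [-43, -41, -35, -32, -18, 5, 43]
The list has 7 elements (odd count).
The middle index is 3 (0-based), and the element there is -32.
Final answer: -32


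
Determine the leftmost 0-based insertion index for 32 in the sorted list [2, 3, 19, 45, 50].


List is sorted: [2, 3, 19, 45, 50]
We need the leftmost position where 32 can be inserted, i.e. the first index whose element is >= 32 (or the end of the list if none is).
Binary search with low=0, high=5 (0-based indices):
  low=0, high=5, mid=2: a[2]=19 < 32, so low = 3
  low=3, high=5, mid=4: a[4]=50 >= 32, so high = 4
  low=3, high=4, mid=3: a[3]=45 >= 32, so high = 3
Now low = high = 3, so the insertion index is 3.
Final answer: 3


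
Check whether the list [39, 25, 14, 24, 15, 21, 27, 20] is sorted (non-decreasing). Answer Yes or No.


Check consecutive pairs:
  39 <= 25? False
  25 <= 14? False
  14 <= 24? True
  24 <= 15? False
  15 <= 21? True
  21 <= 27? True
  27 <= 20? False
4 consecutive pair(s) are out of order, so the list is not sorted.
Final answer: No


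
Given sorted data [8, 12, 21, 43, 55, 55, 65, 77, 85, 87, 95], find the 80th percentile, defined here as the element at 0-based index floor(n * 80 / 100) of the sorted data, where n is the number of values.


The dataset has n = 11 elements.
Index = floor(11 * 80 / 100) = floor(880 / 100) = floor(8.8) = 8
Counting from index 0 in the sorted data, the element at index 8 is 85.
Final answer: 85


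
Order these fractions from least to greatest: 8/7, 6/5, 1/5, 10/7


Convert to decimal for comparison:
  8/7 = 1.1429
  6/5 = 1.2
  1/5 = 0.2
  10/7 = 1.4286
Decimals in increasing order: 0.2 < 1.1429 < 1.2 < 1.4286
Writing each back as its fraction gives the sorted order.
Final answer: 1/5, 8/7, 6/5, 10/7


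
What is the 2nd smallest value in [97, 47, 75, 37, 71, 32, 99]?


Sort ascending: [32, 37, 47, 71, 75, 97, 99]
The 2nd element (1-indexed) is at index 1.
Value = 37
Final answer: 37


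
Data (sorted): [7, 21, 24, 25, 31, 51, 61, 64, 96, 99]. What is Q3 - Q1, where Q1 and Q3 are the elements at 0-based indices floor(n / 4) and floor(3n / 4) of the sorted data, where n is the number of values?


The data has n = 10 elements.
Q1 index = floor(10 / 4) = floor(2.5) = 2; Q3 index = floor(3 * 10 / 4) = floor(7.5) = 7
Q1 = element at index 2 = 24
Q3 = element at index 7 = 64
IQR = 64 - 24 = 40
Final answer: 40


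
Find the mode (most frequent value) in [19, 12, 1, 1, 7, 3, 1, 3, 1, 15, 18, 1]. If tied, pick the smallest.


Count the frequency of each value:
  1 appears 5 time(s)
  3 appears 2 time(s)
  7 appears 1 time(s)
  12 appears 1 time(s)
  15 appears 1 time(s)
  18 appears 1 time(s)
  19 appears 1 time(s)
Maximum frequency is 5.
Only 1 reaches that frequency, so it is the mode.
Final answer: 1


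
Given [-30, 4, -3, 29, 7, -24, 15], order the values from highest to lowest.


Original list: [-30, 4, -3, 29, 7, -24, 15]
Repeatedly take the largest remaining element:
  Remaining [-30, 4, -3, 29, 7, -24, 15] -> largest is 29
  Remaining [-30, 4, -3, 7, -24, 15] -> largest is 15
  Remaining [-30, 4, -3, 7, -24] -> largest is 7
  Remaining [-30, 4, -3, -24] -> largest is 4
  Remaining [-30, -3, -24] -> largest is -3
  Remaining [-30, -24] -> largest is -24
  Remaining [-30] -> largest is -30
Collecting the picks in order gives the descending list.
Final answer: [29, 15, 7, 4, -3, -24, -30]


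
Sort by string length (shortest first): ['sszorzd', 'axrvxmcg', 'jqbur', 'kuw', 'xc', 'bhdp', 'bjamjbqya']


Compute lengths:
  'sszorzd' has length 7
  'axrvxmcg' has length 8
  'jqbur' has length 5
  'kuw' has length 3
  'xc' has length 2
  'bhdp' has length 4
  'bjamjbqya' has length 9
Lengths in increasing order: 2 < 3 < 4 < 5 < 7 < 8 < 9
Listing the words in that order gives the answer.
Final answer: ['xc', 'kuw', 'bhdp', 'jqbur', 'sszorzd', 'axrvxmcg', 'bjamjbqya']


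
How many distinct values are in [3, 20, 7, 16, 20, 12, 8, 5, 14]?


List all unique values:
Distinct values: [3, 5, 7, 8, 12, 14, 16, 20]
Count = 8
Final answer: 8


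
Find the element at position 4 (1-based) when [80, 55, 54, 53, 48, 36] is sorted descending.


Sort descending: [80, 55, 54, 53, 48, 36]
The 4th element (1-indexed) is at index 3.
Value = 53
Final answer: 53


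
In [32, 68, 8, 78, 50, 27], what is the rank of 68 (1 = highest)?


Sort descending: [78, 68, 50, 32, 27, 8]
Find 68 in the sorted list.
68 is at position 2.
Final answer: 2


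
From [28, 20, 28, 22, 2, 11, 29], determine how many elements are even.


Check each element:
  28 is even
  20 is even
  28 is even
  22 is even
  2 is even
  11 is odd
  29 is odd
Evens: [28, 20, 28, 22, 2]
Count of evens = 5
Final answer: 5


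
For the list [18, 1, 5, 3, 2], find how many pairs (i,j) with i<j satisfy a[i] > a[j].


For each element, count the later elements that are smaller than it:
  18 (index 0): smaller elements after it = [1, 5, 3, 2] -> 4
  1 (index 1): smaller elements after it = [] -> 0
  5 (index 2): smaller elements after it = [3, 2] -> 2
  3 (index 3): smaller elements after it = [2] -> 1
Total inversions = 4 + 0 + 2 + 1 = 7
Final answer: 7


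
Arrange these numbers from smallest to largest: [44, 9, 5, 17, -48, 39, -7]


Original list: [44, 9, 5, 17, -48, 39, -7]
Repeatedly take the smallest remaining element:
  Remaining [44, 9, 5, 17, -48, 39, -7] -> smallest is -48
  Remaining [44, 9, 5, 17, 39, -7] -> smallest is -7
  Remaining [44, 9, 5, 17, 39] -> smallest is 5
  Remaining [44, 9, 17, 39] -> smallest is 9
  Remaining [44, 17, 39] -> smallest is 17
  Remaining [44, 39] -> smallest is 39
  Remaining [44] -> smallest is 44
Collecting the picks in order gives the sorted list.
Final answer: [-48, -7, 5, 9, 17, 39, 44]


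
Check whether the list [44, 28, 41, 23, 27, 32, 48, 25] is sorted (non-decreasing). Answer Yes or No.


Check consecutive pairs:
  44 <= 28? False
  28 <= 41? True
  41 <= 23? False
  23 <= 27? True
  27 <= 32? True
  32 <= 48? True
  48 <= 25? False
3 consecutive pair(s) are out of order, so the list is not sorted.
Final answer: No


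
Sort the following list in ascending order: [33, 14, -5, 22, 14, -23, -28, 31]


Original list: [33, 14, -5, 22, 14, -23, -28, 31]
Repeatedly take the smallest remaining element:
  Remaining [33, 14, -5, 22, 14, -23, -28, 31] -> smallest is -28
  Remaining [33, 14, -5, 22, 14, -23, 31] -> smallest is -23
  Remaining [33, 14, -5, 22, 14, 31] -> smallest is -5
  Remaining [33, 14, 22, 14, 31] -> smallest is 14
  Remaining [33, 22, 14, 31] -> smallest is 14
  Remaining [33, 22, 31] -> smallest is 22
  Remaining [33, 31] -> smallest is 31
  Remaining [33] -> smallest is 33
Collecting the picks in order gives the sorted list.
Final answer: [-28, -23, -5, 14, 14, 22, 31, 33]


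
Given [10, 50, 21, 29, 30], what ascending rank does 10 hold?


Sort ascending: [10, 21, 29, 30, 50]
Find 10 in the sorted list.
10 is at position 1 (1-indexed).
Final answer: 1


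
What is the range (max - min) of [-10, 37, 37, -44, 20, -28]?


Maximum value: 37
Minimum value: -44
Range = 37 - (-44) = 81
Final answer: 81


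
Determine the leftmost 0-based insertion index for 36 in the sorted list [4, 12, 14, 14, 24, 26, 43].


List is sorted: [4, 12, 14, 14, 24, 26, 43]
We need the leftmost position where 36 can be inserted, i.e. the first index whose element is >= 36 (or the end of the list if none is).
Binary search with low=0, high=7 (0-based indices):
  low=0, high=7, mid=3: a[3]=14 < 36, so low = 4
  low=4, high=7, mid=5: a[5]=26 < 36, so low = 6
  low=6, high=7, mid=6: a[6]=43 >= 36, so high = 6
Now low = high = 6, so the insertion index is 6.
Final answer: 6


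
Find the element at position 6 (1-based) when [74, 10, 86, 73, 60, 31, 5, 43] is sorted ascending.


Sort ascending: [5, 10, 31, 43, 60, 73, 74, 86]
The 6th element (1-indexed) is at index 5.
Value = 73
Final answer: 73


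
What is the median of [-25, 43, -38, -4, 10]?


First, sort the list: [-38, -25, -4, 10, 43]
The list has 5 elements (odd count).
The middle index is 2 (0-based), and the element there is -4.
Final answer: -4


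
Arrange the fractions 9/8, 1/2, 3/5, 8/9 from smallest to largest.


Convert to decimal for comparison:
  9/8 = 1.125
  1/2 = 0.5
  3/5 = 0.6
  8/9 = 0.8889
Decimals in increasing order: 0.5 < 0.6 < 0.8889 < 1.125
Writing each back as its fraction gives the sorted order.
Final answer: 1/2, 3/5, 8/9, 9/8


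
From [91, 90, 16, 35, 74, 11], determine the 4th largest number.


Sort descending: [91, 90, 74, 35, 16, 11]
The 4th element (1-indexed) is at index 3.
Value = 35
Final answer: 35


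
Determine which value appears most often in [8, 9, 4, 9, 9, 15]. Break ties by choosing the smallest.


Count the frequency of each value:
  4 appears 1 time(s)
  8 appears 1 time(s)
  9 appears 3 time(s)
  15 appears 1 time(s)
Maximum frequency is 3.
Only 9 reaches that frequency, so it is the mode.
Final answer: 9


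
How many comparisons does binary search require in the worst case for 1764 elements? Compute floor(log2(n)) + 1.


Binary search halves the search space each step.
Maximum comparisons = floor(log2(1764)) + 1
log2(1764) = 10.7846
floor(log2(1764)) = 10, so 10 + 1 = 11
Final answer: 11


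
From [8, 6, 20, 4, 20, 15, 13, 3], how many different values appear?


List all unique values:
Distinct values: [3, 4, 6, 8, 13, 15, 20]
Count = 7
Final answer: 7


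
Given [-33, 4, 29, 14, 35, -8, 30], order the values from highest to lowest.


Original list: [-33, 4, 29, 14, 35, -8, 30]
Repeatedly take the largest remaining element:
  Remaining [-33, 4, 29, 14, 35, -8, 30] -> largest is 35
  Remaining [-33, 4, 29, 14, -8, 30] -> largest is 30
  Remaining [-33, 4, 29, 14, -8] -> largest is 29
  Remaining [-33, 4, 14, -8] -> largest is 14
  Remaining [-33, 4, -8] -> largest is 4
  Remaining [-33, -8] -> largest is -8
  Remaining [-33] -> largest is -33
Collecting the picks in order gives the descending list.
Final answer: [35, 30, 29, 14, 4, -8, -33]


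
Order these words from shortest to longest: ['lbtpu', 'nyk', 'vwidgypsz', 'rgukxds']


Compute lengths:
  'lbtpu' has length 5
  'nyk' has length 3
  'vwidgypsz' has length 9
  'rgukxds' has length 7
Lengths in increasing order: 3 < 5 < 7 < 9
Listing the words in that order gives the answer.
Final answer: ['nyk', 'lbtpu', 'rgukxds', 'vwidgypsz']


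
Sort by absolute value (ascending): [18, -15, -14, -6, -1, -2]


Compute absolute values:
  |18| = 18
  |-15| = 15
  |-14| = 14
  |-6| = 6
  |-1| = 1
  |-2| = 2
Absolute values in increasing order: 1 < 2 < 6 < 14 < 15 < 18
Listing the original numbers in that order gives the answer.
Final answer: [-1, -2, -6, -14, -15, 18]


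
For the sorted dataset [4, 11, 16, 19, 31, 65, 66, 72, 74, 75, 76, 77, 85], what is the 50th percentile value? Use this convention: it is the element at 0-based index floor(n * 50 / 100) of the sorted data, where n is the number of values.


The dataset has n = 13 elements.
Index = floor(13 * 50 / 100) = floor(650 / 100) = floor(6.5) = 6
Counting from index 0 in the sorted data, the element at index 6 is 66.
Final answer: 66


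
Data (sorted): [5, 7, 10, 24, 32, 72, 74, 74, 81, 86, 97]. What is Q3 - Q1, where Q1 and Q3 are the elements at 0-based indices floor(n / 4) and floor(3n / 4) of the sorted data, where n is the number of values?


The data has n = 11 elements.
Q1 index = floor(11 / 4) = floor(2.75) = 2; Q3 index = floor(3 * 11 / 4) = floor(8.25) = 8
Q1 = element at index 2 = 10
Q3 = element at index 8 = 81
IQR = 81 - 10 = 71
Final answer: 71


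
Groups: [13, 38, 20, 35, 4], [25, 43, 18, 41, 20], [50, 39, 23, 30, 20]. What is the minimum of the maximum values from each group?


Find max of each group:
  Group 1: [13, 38, 20, 35, 4] -> max = 38
  Group 2: [25, 43, 18, 41, 20] -> max = 43
  Group 3: [50, 39, 23, 30, 20] -> max = 50
Maxes: [38, 43, 50]
Minimum of maxes = 38
Final answer: 38


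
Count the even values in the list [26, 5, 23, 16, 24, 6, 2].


Check each element:
  26 is even
  5 is odd
  23 is odd
  16 is even
  24 is even
  6 is even
  2 is even
Evens: [26, 16, 24, 6, 2]
Count of evens = 5
Final answer: 5


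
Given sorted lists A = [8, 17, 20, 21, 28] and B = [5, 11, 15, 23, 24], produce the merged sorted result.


List A: [8, 17, 20, 21, 28]
List B: [5, 11, 15, 23, 24]
Repeatedly compare the front elements and take the smaller:
  8 vs 5 -> take 5
  8 vs 11 -> take 8
  17 vs 11 -> take 11
  17 vs 15 -> take 15
  17 vs 23 -> take 17
  20 vs 23 -> take 20
  21 vs 23 -> take 21
  28 vs 23 -> take 23
  28 vs 24 -> take 24
  B is exhausted; append the rest of A: [28]
Final answer: [5, 8, 11, 15, 17, 20, 21, 23, 24, 28]


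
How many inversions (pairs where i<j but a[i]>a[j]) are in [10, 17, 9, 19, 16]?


For each element, count the later elements that are smaller than it:
  10 (index 0): smaller elements after it = [9] -> 1
  17 (index 1): smaller elements after it = [9, 16] -> 2
  9 (index 2): smaller elements after it = [] -> 0
  19 (index 3): smaller elements after it = [16] -> 1
Total inversions = 1 + 2 + 0 + 1 = 4
Final answer: 4


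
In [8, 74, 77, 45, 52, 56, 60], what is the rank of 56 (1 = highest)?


Sort descending: [77, 74, 60, 56, 52, 45, 8]
Find 56 in the sorted list.
56 is at position 4.
Final answer: 4


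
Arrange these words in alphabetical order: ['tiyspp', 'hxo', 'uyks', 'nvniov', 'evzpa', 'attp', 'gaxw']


Compare strings character by character (the first differing letter decides):
  'attp' < 'evzpa' since 'a' < 'e' at position 1
  'evzpa' < 'gaxw' since 'e' < 'g' at position 1
  'gaxw' < 'hxo' since 'g' < 'h' at position 1
  'hxo' < 'nvniov' since 'h' < 'n' at position 1
  'nvniov' < 'tiyspp' since 'n' < 't' at position 1
  'tiyspp' < 'uyks' since 't' < 'u' at position 1
Chaining these comparisons gives the alphabetical order.
Final answer: ['attp', 'evzpa', 'gaxw', 'hxo', 'nvniov', 'tiyspp', 'uyks']


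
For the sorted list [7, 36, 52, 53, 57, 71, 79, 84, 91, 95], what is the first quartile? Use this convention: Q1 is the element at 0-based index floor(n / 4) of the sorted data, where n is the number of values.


The list has n = 10 elements.
Q1 index = floor(10 / 4) = floor(2.5) = 2
Counting from index 0 in the sorted data, the element at index 2 is 52.
Final answer: 52


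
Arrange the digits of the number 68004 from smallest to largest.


The number 68004 has digits: 6, 8, 0, 0, 4
Sorted: 0, 0, 4, 6, 8
Joining the sorted digits gives the result.
Final answer: 00468


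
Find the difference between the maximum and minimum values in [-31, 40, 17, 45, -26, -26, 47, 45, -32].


Maximum value: 47
Minimum value: -32
Range = 47 - (-32) = 79
Final answer: 79


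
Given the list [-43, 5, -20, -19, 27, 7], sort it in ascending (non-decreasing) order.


Original list: [-43, 5, -20, -19, 27, 7]
Repeatedly take the smallest remaining element:
  Remaining [-43, 5, -20, -19, 27, 7] -> smallest is -43
  Remaining [5, -20, -19, 27, 7] -> smallest is -20
  Remaining [5, -19, 27, 7] -> smallest is -19
  Remaining [5, 27, 7] -> smallest is 5
  Remaining [27, 7] -> smallest is 7
  Remaining [27] -> smallest is 27
Collecting the picks in order gives the sorted list.
Final answer: [-43, -20, -19, 5, 7, 27]


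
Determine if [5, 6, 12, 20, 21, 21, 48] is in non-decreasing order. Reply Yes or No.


Check consecutive pairs:
  5 <= 6? True
  6 <= 12? True
  12 <= 20? True
  20 <= 21? True
  21 <= 21? True
  21 <= 48? True
Every consecutive pair is in order, so the list is non-decreasing.
Final answer: Yes


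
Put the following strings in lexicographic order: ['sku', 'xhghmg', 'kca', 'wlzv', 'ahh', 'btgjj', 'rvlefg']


Compare strings character by character (the first differing letter decides):
  'ahh' < 'btgjj' since 'a' < 'b' at position 1
  'btgjj' < 'kca' since 'b' < 'k' at position 1
  'kca' < 'rvlefg' since 'k' < 'r' at position 1
  'rvlefg' < 'sku' since 'r' < 's' at position 1
  'sku' < 'wlzv' since 's' < 'w' at position 1
  'wlzv' < 'xhghmg' since 'w' < 'x' at position 1
Chaining these comparisons gives the alphabetical order.
Final answer: ['ahh', 'btgjj', 'kca', 'rvlefg', 'sku', 'wlzv', 'xhghmg']


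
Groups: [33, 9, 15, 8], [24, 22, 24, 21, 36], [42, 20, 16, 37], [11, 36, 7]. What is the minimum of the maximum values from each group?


Find max of each group:
  Group 1: [33, 9, 15, 8] -> max = 33
  Group 2: [24, 22, 24, 21, 36] -> max = 36
  Group 3: [42, 20, 16, 37] -> max = 42
  Group 4: [11, 36, 7] -> max = 36
Maxes: [33, 36, 42, 36]
Minimum of maxes = 33
Final answer: 33


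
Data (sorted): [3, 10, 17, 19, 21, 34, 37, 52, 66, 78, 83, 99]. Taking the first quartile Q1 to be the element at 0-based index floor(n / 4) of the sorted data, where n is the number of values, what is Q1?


The list has n = 12 elements.
Q1 index = floor(12 / 4) = floor(3) = 3
Counting from index 0 in the sorted data, the element at index 3 is 19.
Final answer: 19


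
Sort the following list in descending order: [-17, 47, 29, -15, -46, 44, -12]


Original list: [-17, 47, 29, -15, -46, 44, -12]
Repeatedly take the largest remaining element:
  Remaining [-17, 47, 29, -15, -46, 44, -12] -> largest is 47
  Remaining [-17, 29, -15, -46, 44, -12] -> largest is 44
  Remaining [-17, 29, -15, -46, -12] -> largest is 29
  Remaining [-17, -15, -46, -12] -> largest is -12
  Remaining [-17, -15, -46] -> largest is -15
  Remaining [-17, -46] -> largest is -17
  Remaining [-46] -> largest is -46
Collecting the picks in order gives the descending list.
Final answer: [47, 44, 29, -12, -15, -17, -46]


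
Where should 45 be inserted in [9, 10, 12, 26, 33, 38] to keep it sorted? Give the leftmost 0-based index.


List is sorted: [9, 10, 12, 26, 33, 38]
We need the leftmost position where 45 can be inserted, i.e. the first index whose element is >= 45 (or the end of the list if none is).
Binary search with low=0, high=6 (0-based indices):
  low=0, high=6, mid=3: a[3]=26 < 45, so low = 4
  low=4, high=6, mid=5: a[5]=38 < 45, so low = 6
Now low = high = 6, so the insertion index is 6.
Final answer: 6


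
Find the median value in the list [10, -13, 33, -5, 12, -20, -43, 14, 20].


First, sort the list: [-43, -20, -13, -5, 10, 12, 14, 20, 33]
The list has 9 elements (odd count).
The middle index is 4 (0-based), and the element there is 10.
Final answer: 10


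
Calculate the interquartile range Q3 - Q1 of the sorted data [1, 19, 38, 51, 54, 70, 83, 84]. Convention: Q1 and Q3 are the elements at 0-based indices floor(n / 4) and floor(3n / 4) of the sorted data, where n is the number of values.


The data has n = 8 elements.
Q1 index = floor(8 / 4) = floor(2) = 2; Q3 index = floor(3 * 8 / 4) = floor(6) = 6
Q1 = element at index 2 = 38
Q3 = element at index 6 = 83
IQR = 83 - 38 = 45
Final answer: 45


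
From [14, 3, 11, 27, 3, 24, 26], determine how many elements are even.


Check each element:
  14 is even
  3 is odd
  11 is odd
  27 is odd
  3 is odd
  24 is even
  26 is even
Evens: [14, 24, 26]
Count of evens = 3
Final answer: 3


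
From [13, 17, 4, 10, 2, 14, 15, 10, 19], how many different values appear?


List all unique values:
Distinct values: [2, 4, 10, 13, 14, 15, 17, 19]
Count = 8
Final answer: 8


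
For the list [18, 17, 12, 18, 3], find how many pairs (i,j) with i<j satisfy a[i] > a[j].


For each element, count the later elements that are smaller than it:
  18 (index 0): smaller elements after it = [17, 12, 3] -> 3
  17 (index 1): smaller elements after it = [12, 3] -> 2
  12 (index 2): smaller elements after it = [3] -> 1
  18 (index 3): smaller elements after it = [3] -> 1
Total inversions = 3 + 2 + 1 + 1 = 7
Final answer: 7


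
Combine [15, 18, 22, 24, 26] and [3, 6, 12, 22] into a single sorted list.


List A: [15, 18, 22, 24, 26]
List B: [3, 6, 12, 22]
Repeatedly compare the front elements and take the smaller:
  15 vs 3 -> take 3
  15 vs 6 -> take 6
  15 vs 12 -> take 12
  15 vs 22 -> take 15
  18 vs 22 -> take 18
  22 vs 22 -> take 22
  24 vs 22 -> take 22
  B is exhausted; append the rest of A: [24, 26]
Final answer: [3, 6, 12, 15, 18, 22, 22, 24, 26]


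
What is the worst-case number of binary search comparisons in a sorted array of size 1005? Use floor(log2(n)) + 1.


Binary search halves the search space each step.
Maximum comparisons = floor(log2(1005)) + 1
log2(1005) = 9.973
floor(log2(1005)) = 9, so 9 + 1 = 10
Final answer: 10


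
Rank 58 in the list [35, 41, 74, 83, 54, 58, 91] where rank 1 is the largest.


Sort descending: [91, 83, 74, 58, 54, 41, 35]
Find 58 in the sorted list.
58 is at position 4.
Final answer: 4


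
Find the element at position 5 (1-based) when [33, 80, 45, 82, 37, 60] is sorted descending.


Sort descending: [82, 80, 60, 45, 37, 33]
The 5th element (1-indexed) is at index 4.
Value = 37
Final answer: 37


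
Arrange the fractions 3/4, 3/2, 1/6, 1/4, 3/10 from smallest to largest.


Convert to decimal for comparison:
  3/4 = 0.75
  3/2 = 1.5
  1/6 = 0.1667
  1/4 = 0.25
  3/10 = 0.3
Decimals in increasing order: 0.1667 < 0.25 < 0.3 < 0.75 < 1.5
Writing each back as its fraction gives the sorted order.
Final answer: 1/6, 1/4, 3/10, 3/4, 3/2


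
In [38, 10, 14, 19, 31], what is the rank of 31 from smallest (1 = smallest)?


Sort ascending: [10, 14, 19, 31, 38]
Find 31 in the sorted list.
31 is at position 4 (1-indexed).
Final answer: 4


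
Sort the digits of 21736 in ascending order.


The number 21736 has digits: 2, 1, 7, 3, 6
Sorted: 1, 2, 3, 6, 7
Joining the sorted digits gives the result.
Final answer: 12367


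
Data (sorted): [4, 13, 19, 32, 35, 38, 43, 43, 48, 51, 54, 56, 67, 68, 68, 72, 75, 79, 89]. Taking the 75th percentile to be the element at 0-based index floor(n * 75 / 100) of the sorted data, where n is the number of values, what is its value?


The dataset has n = 19 elements.
Index = floor(19 * 75 / 100) = floor(1425 / 100) = floor(14.25) = 14
Counting from index 0 in the sorted data, the element at index 14 is 68.
Final answer: 68


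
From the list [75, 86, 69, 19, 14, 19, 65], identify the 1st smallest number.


Sort ascending: [14, 19, 19, 65, 69, 75, 86]
The 1st element (1-indexed) is at index 0.
Value = 14
Final answer: 14


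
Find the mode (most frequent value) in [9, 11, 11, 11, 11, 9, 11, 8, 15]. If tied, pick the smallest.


Count the frequency of each value:
  8 appears 1 time(s)
  9 appears 2 time(s)
  11 appears 5 time(s)
  15 appears 1 time(s)
Maximum frequency is 5.
Only 11 reaches that frequency, so it is the mode.
Final answer: 11


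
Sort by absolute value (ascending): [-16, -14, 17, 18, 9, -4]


Compute absolute values:
  |-16| = 16
  |-14| = 14
  |17| = 17
  |18| = 18
  |9| = 9
  |-4| = 4
Absolute values in increasing order: 4 < 9 < 14 < 16 < 17 < 18
Listing the original numbers in that order gives the answer.
Final answer: [-4, 9, -14, -16, 17, 18]


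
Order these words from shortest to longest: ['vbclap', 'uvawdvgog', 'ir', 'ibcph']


Compute lengths:
  'vbclap' has length 6
  'uvawdvgog' has length 9
  'ir' has length 2
  'ibcph' has length 5
Lengths in increasing order: 2 < 5 < 6 < 9
Listing the words in that order gives the answer.
Final answer: ['ir', 'ibcph', 'vbclap', 'uvawdvgog']


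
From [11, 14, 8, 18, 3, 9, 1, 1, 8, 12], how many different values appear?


List all unique values:
Distinct values: [1, 3, 8, 9, 11, 12, 14, 18]
Count = 8
Final answer: 8


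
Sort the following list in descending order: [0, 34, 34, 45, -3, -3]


Original list: [0, 34, 34, 45, -3, -3]
Repeatedly take the largest remaining element:
  Remaining [0, 34, 34, 45, -3, -3] -> largest is 45
  Remaining [0, 34, 34, -3, -3] -> largest is 34
  Remaining [0, 34, -3, -3] -> largest is 34
  Remaining [0, -3, -3] -> largest is 0
  Remaining [-3, -3] -> largest is -3
  Remaining [-3] -> largest is -3
Collecting the picks in order gives the descending list.
Final answer: [45, 34, 34, 0, -3, -3]


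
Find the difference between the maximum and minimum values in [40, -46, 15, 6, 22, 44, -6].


Maximum value: 44
Minimum value: -46
Range = 44 - (-46) = 90
Final answer: 90


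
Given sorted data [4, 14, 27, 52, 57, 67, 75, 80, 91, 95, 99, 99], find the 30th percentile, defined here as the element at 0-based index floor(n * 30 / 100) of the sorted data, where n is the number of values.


The dataset has n = 12 elements.
Index = floor(12 * 30 / 100) = floor(360 / 100) = floor(3.6) = 3
Counting from index 0 in the sorted data, the element at index 3 is 52.
Final answer: 52


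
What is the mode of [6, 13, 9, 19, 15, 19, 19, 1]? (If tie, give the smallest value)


Count the frequency of each value:
  1 appears 1 time(s)
  6 appears 1 time(s)
  9 appears 1 time(s)
  13 appears 1 time(s)
  15 appears 1 time(s)
  19 appears 3 time(s)
Maximum frequency is 3.
Only 19 reaches that frequency, so it is the mode.
Final answer: 19


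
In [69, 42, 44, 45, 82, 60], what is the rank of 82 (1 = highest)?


Sort descending: [82, 69, 60, 45, 44, 42]
Find 82 in the sorted list.
82 is at position 1.
Final answer: 1


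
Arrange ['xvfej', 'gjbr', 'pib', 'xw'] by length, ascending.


Compute lengths:
  'xvfej' has length 5
  'gjbr' has length 4
  'pib' has length 3
  'xw' has length 2
Lengths in increasing order: 2 < 3 < 4 < 5
Listing the words in that order gives the answer.
Final answer: ['xw', 'pib', 'gjbr', 'xvfej']


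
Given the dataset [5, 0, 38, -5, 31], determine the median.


First, sort the list: [-5, 0, 5, 31, 38]
The list has 5 elements (odd count).
The middle index is 2 (0-based), and the element there is 5.
Final answer: 5


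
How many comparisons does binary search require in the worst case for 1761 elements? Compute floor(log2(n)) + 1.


Binary search halves the search space each step.
Maximum comparisons = floor(log2(1761)) + 1
log2(1761) = 10.7822
floor(log2(1761)) = 10, so 10 + 1 = 11
Final answer: 11
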